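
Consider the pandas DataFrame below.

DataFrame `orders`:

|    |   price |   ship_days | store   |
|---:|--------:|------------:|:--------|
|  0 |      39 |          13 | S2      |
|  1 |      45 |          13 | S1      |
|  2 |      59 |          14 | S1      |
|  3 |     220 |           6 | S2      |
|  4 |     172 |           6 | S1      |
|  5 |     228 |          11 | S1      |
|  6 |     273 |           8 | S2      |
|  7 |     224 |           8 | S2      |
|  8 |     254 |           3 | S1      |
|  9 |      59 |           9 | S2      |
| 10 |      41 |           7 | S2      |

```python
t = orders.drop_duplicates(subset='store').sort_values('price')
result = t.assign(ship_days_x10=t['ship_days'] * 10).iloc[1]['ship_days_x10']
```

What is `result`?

drop duplicate store (keep=first):
   price  ship_days store
0     39         13    S2
1     45         13    S1
sort by price:
   price  ship_days store
0     39         13    S2
1     45         13    S1
add column ship_days_x10 = t['ship_days'] * 10:
   price  ship_days store  ship_days_x10
0     39         13    S2            130
1     45         13    S1            130
The value at position 1, column 'ship_days_x10' is 130.

130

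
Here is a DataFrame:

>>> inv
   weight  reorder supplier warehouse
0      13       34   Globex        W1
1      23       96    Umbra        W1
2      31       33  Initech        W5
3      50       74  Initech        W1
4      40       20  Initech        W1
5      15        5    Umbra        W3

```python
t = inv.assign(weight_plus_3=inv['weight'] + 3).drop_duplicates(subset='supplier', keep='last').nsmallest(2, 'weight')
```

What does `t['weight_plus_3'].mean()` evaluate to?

add column weight_plus_3 = inv['weight'] + 3:
   weight  reorder supplier warehouse  weight_plus_3
0      13       34   Globex        W1             16
1      23       96    Umbra        W1             26
2      31       33  Initech        W5             34
3      50       74  Initech        W1             53
4      40       20  Initech        W1             43
5      15        5    Umbra        W3             18
drop duplicate supplier (keep=last):
   weight  reorder supplier warehouse  weight_plus_3
0      13       34   Globex        W1             16
4      40       20  Initech        W1             43
5      15        5    Umbra        W3             18
take 2 rows with smallest weight:
   weight  reorder supplier warehouse  weight_plus_3
0      13       34   Globex        W1             16
5      15        5    Umbra        W3             18

17.0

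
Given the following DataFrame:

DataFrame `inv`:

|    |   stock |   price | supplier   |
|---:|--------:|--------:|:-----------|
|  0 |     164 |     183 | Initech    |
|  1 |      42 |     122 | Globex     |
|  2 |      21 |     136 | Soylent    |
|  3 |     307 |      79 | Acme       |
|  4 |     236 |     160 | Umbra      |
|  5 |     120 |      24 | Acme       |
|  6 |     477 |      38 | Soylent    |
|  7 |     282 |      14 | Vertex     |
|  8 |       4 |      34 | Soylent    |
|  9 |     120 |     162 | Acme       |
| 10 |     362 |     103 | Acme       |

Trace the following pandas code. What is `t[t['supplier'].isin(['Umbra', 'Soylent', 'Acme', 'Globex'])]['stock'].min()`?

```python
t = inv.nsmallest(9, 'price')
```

4

take 9 rows with smallest price:
    stock  price supplier
7     282     14   Vertex
5     120     24     Acme
8       4     34  Soylent
6     477     38  Soylent
3     307     79     Acme
10    362    103     Acme
1      42    122   Globex
2      21    136  Soylent
4     236    160    Umbra
filter rows where supplier in ['Umbra', 'Soylent', 'Acme', 'Globex']:
    stock  price supplier
5     120     24     Acme
8       4     34  Soylent
6     477     38  Soylent
3     307     79     Acme
10    362    103     Acme
1      42    122   Globex
2      21    136  Soylent
4     236    160    Umbra
So min() = 4.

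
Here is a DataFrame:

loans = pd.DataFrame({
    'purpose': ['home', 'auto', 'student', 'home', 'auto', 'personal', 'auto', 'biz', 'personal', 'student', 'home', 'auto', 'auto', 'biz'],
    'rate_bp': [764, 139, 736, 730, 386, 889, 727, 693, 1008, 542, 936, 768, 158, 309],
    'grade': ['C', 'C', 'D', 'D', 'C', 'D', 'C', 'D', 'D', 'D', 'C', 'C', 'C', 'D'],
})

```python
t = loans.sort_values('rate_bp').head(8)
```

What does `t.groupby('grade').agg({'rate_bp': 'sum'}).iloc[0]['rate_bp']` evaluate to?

1410

sort by rate_bp:
     purpose  rate_bp grade
1       auto      139     C
12      auto      158     C
13       biz      309     D
4       auto      386     C
9    student      542     D
7        biz      693     D
6       auto      727     C
3       home      730     D
2    student      736     D
0       home      764     C
11      auto      768     C
5   personal      889     D
10      home      936     C
8   personal     1008     D
take first 8 rows:
    purpose  rate_bp grade
1      auto      139     C
12     auto      158     C
13      biz      309     D
4      auto      386     C
9   student      542     D
7       biz      693     D
6      auto      727     C
3      home      730     D
group by grade, sum of rate_bp:
       rate_bp
grade         
C         1410
D         2274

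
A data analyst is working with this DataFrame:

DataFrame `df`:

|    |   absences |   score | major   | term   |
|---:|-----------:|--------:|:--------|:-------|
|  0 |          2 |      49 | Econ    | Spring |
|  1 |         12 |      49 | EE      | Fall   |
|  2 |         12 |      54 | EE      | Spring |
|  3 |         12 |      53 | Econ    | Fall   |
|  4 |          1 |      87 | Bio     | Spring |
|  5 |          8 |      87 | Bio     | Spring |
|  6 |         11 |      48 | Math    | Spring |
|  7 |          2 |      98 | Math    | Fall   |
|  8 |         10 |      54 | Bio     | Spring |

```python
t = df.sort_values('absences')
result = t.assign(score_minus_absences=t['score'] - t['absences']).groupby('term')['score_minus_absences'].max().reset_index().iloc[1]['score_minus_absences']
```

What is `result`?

sort by absences:
   absences  score major    term
4         1     87   Bio  Spring
0         2     49  Econ  Spring
7         2     98  Math    Fall
5         8     87   Bio  Spring
8        10     54   Bio  Spring
6        11     48  Math  Spring
1        12     49    EE    Fall
2        12     54    EE  Spring
3        12     53  Econ    Fall
add column score_minus_absences = t['score'] - t['absences']:
   absences  score major    term  score_minus_absences
4         1     87   Bio  Spring                    86
0         2     49  Econ  Spring                    47
7         2     98  Math    Fall                    96
5         8     87   Bio  Spring                    79
8        10     54   Bio  Spring                    44
6        11     48  Math  Spring                    37
1        12     49    EE    Fall                    37
2        12     54    EE  Spring                    42
3        12     53  Econ    Fall                    41
group by term, max of score_minus_absences:
term
Fall      96
Spring    86
Name: score_minus_absences, dtype: int64
reset_index():
     term  score_minus_absences
0    Fall                    96
1  Spring                    86
Hence 86.

86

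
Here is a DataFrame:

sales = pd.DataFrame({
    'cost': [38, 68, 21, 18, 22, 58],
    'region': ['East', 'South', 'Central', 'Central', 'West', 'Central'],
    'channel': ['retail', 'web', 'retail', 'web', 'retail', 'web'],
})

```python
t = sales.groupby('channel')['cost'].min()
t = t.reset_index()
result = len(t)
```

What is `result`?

2

group by channel, min of cost:
channel
retail    21
web       18
Name: cost, dtype: int64
reset_index():
  channel  cost
0  retail    21
1     web    18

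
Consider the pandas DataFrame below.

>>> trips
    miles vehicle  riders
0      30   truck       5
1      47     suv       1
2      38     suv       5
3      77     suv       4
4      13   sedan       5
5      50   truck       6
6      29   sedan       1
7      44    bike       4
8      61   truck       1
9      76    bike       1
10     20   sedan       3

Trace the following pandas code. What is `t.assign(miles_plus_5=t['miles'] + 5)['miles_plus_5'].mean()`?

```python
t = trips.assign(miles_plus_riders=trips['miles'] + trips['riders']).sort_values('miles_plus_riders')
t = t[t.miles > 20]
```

55.2222222222

add column miles_plus_riders = trips['miles'] + trips['riders']:
    miles vehicle  riders  miles_plus_riders
0      30   truck       5                 35
1      47     suv       1                 48
2      38     suv       5                 43
3      77     suv       4                 81
4      13   sedan       5                 18
5      50   truck       6                 56
6      29   sedan       1                 30
7      44    bike       4                 48
8      61   truck       1                 62
9      76    bike       1                 77
10     20   sedan       3                 23
sort by miles_plus_riders:
    miles vehicle  riders  miles_plus_riders
4      13   sedan       5                 18
10     20   sedan       3                 23
6      29   sedan       1                 30
0      30   truck       5                 35
2      38     suv       5                 43
1      47     suv       1                 48
7      44    bike       4                 48
5      50   truck       6                 56
8      61   truck       1                 62
9      76    bike       1                 77
3      77     suv       4                 81
filter rows where miles > 20:
   miles vehicle  riders  miles_plus_riders
6     29   sedan       1                 30
0     30   truck       5                 35
2     38     suv       5                 43
1     47     suv       1                 48
7     44    bike       4                 48
5     50   truck       6                 56
8     61   truck       1                 62
9     76    bike       1                 77
3     77     suv       4                 81
add column miles_plus_5 = t['miles'] + 5:
   miles vehicle  riders  miles_plus_riders  miles_plus_5
6     29   sedan       1                 30            34
0     30   truck       5                 35            35
2     38     suv       5                 43            43
1     47     suv       1                 48            52
7     44    bike       4                 48            49
5     50   truck       6                 56            55
8     61   truck       1                 62            66
9     76    bike       1                 77            81
3     77     suv       4                 81            82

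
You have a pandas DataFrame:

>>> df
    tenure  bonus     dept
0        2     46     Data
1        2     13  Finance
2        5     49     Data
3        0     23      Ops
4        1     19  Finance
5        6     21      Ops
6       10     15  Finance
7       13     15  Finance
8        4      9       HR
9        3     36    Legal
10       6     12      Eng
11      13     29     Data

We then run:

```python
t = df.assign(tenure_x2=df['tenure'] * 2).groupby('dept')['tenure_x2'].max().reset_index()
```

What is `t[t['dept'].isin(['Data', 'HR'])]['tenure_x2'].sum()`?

34

add column tenure_x2 = df['tenure'] * 2:
    tenure  bonus     dept  tenure_x2
0        2     46     Data          4
1        2     13  Finance          4
2        5     49     Data         10
3        0     23      Ops          0
4        1     19  Finance          2
5        6     21      Ops         12
6       10     15  Finance         20
7       13     15  Finance         26
8        4      9       HR          8
9        3     36    Legal          6
10       6     12      Eng         12
11      13     29     Data         26
group by dept, max of tenure_x2:
dept
Data       26
Eng        12
Finance    26
HR          8
Legal       6
Ops        12
Name: tenure_x2, dtype: int64
reset_index():
      dept  tenure_x2
0     Data         26
1      Eng         12
2  Finance         26
3       HR          8
4    Legal          6
5      Ops         12
filter rows where dept in ['Data', 'HR']:
   dept  tenure_x2
0  Data         26
3    HR          8
The sum of column 'tenure_x2' is 34.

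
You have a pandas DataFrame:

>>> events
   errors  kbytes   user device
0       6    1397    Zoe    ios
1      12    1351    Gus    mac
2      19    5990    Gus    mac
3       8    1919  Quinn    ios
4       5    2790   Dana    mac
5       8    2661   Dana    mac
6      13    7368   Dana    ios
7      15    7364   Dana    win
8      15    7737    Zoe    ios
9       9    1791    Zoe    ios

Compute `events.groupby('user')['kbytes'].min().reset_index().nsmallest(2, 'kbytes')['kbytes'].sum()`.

group by user, min of kbytes:
user
Dana     2661
Gus      1351
Quinn    1919
Zoe      1397
Name: kbytes, dtype: int64
reset_index():
    user  kbytes
0   Dana    2661
1    Gus    1351
2  Quinn    1919
3    Zoe    1397
take 2 rows with smallest kbytes:
  user  kbytes
1  Gus    1351
3  Zoe    1397
Hence 2748.

2748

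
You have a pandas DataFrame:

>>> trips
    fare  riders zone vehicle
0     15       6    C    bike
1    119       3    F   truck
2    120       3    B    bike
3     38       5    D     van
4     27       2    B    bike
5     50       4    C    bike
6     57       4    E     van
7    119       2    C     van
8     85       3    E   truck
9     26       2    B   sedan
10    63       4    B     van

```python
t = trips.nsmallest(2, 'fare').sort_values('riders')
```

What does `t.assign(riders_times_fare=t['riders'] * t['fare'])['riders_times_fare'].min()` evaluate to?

take 2 rows with smallest fare:
   fare  riders zone vehicle
0    15       6    C    bike
9    26       2    B   sedan
sort by riders:
   fare  riders zone vehicle
9    26       2    B   sedan
0    15       6    C    bike
add column riders_times_fare = t['riders'] * t['fare']:
   fare  riders zone vehicle  riders_times_fare
9    26       2    B   sedan                 52
0    15       6    C    bike                 90
The min of column 'riders_times_fare' is 52.

52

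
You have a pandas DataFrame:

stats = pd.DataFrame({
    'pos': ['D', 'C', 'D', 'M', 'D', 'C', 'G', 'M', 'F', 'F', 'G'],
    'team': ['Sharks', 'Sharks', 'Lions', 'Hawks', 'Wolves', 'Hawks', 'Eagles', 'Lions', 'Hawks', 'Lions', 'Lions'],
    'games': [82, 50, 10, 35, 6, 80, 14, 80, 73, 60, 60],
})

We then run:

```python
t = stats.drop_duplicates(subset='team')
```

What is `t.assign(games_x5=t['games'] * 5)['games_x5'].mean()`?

147.0

drop duplicate team (keep=first):
  pos    team  games
0   D  Sharks     82
2   D   Lions     10
3   M   Hawks     35
4   D  Wolves      6
6   G  Eagles     14
add column games_x5 = t['games'] * 5:
  pos    team  games  games_x5
0   D  Sharks     82       410
2   D   Lions     10        50
3   M   Hawks     35       175
4   D  Wolves      6        30
6   G  Eagles     14        70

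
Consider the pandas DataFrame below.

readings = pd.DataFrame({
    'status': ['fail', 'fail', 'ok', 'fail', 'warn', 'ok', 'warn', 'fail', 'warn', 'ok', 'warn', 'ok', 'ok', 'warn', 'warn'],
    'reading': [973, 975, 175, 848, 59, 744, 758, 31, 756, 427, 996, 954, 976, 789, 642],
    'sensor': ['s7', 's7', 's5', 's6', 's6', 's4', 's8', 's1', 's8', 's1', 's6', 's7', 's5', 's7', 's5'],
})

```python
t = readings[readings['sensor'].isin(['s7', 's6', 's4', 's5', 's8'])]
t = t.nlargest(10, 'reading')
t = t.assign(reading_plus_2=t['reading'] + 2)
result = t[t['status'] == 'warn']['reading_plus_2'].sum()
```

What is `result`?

filter rows where sensor in ['s7', 's6', 's4', 's5', 's8']:
   status  reading sensor
0    fail      973     s7
1    fail      975     s7
2      ok      175     s5
3    fail      848     s6
4    warn       59     s6
5      ok      744     s4
6    warn      758     s8
8    warn      756     s8
10   warn      996     s6
11     ok      954     s7
12     ok      976     s5
13   warn      789     s7
14   warn      642     s5
take 10 rows with largest reading:
   status  reading sensor
10   warn      996     s6
12     ok      976     s5
1    fail      975     s7
0    fail      973     s7
11     ok      954     s7
3    fail      848     s6
13   warn      789     s7
6    warn      758     s8
8    warn      756     s8
5      ok      744     s4
add column reading_plus_2 = t['reading'] + 2:
   status  reading sensor  reading_plus_2
10   warn      996     s6             998
12     ok      976     s5             978
1    fail      975     s7             977
0    fail      973     s7             975
11     ok      954     s7             956
3    fail      848     s6             850
13   warn      789     s7             791
6    warn      758     s8             760
8    warn      756     s8             758
5      ok      744     s4             746
filter rows where status == 'warn':
   status  reading sensor  reading_plus_2
10   warn      996     s6             998
13   warn      789     s7             791
6    warn      758     s8             760
8    warn      756     s8             758
sum of column 'reading_plus_2' → 3307

3307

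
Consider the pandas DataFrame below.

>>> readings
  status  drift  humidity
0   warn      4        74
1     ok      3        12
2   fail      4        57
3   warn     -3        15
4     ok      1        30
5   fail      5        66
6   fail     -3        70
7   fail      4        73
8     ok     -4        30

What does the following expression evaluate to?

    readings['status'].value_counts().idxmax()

value_counts of status:
status
fail    4
ok      3
warn    2
Name: count, dtype: int64

fail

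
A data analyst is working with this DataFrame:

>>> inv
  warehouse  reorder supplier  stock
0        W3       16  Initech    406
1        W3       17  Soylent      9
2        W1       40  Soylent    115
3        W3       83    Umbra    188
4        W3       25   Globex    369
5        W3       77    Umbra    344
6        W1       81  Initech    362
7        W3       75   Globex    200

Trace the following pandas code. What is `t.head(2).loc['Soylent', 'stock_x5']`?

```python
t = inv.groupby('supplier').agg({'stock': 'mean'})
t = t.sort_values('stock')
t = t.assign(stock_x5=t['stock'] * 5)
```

group by supplier, mean of stock:
          stock
supplier       
Globex    284.5
Initech   384.0
Soylent    62.0
Umbra     266.0
sort by stock:
          stock
supplier       
Soylent    62.0
Umbra     266.0
Globex    284.5
Initech   384.0
add column stock_x5 = t['stock'] * 5:
          stock  stock_x5
supplier                 
Soylent    62.0     310.0
Umbra     266.0    1330.0
Globex    284.5    1422.5
Initech   384.0    1920.0
take first 2 rows:
          stock  stock_x5
supplier                 
Soylent    62.0     310.0
Umbra     266.0    1330.0
Finally, value at row 'Soylent', column 'stock_x5' = 310.0.

310.0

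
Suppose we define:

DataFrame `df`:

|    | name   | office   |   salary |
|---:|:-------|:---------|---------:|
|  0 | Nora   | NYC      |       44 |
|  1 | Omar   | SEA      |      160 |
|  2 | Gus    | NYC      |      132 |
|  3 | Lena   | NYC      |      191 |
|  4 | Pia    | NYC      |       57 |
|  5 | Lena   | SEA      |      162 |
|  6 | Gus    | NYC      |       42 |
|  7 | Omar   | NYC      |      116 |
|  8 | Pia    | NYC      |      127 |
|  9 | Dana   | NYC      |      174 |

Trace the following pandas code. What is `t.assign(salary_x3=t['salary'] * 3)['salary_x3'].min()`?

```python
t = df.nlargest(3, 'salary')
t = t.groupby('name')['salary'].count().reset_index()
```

3

take 3 rows with largest salary:
   name office  salary
3  Lena    NYC     191
9  Dana    NYC     174
5  Lena    SEA     162
group by name, count of salary:
name
Dana    1
Lena    2
Name: salary, dtype: int64
reset_index():
   name  salary
0  Dana       1
1  Lena       2
add column salary_x3 = t['salary'] * 3:
   name  salary  salary_x3
0  Dana       1          3
1  Lena       2          6
The min of column 'salary_x3' is 3.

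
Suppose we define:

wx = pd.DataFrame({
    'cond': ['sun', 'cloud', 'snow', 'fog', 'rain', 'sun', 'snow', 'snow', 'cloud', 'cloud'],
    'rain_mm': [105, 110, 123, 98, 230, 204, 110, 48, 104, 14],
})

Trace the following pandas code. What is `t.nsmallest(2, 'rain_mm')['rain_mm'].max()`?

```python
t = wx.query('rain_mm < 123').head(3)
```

filter rows where rain_mm < 123:
    cond  rain_mm
0    sun      105
1  cloud      110
3    fog       98
6   snow      110
7   snow       48
8  cloud      104
9  cloud       14
take first 3 rows:
    cond  rain_mm
0    sun      105
1  cloud      110
3    fog       98
take 2 rows with smallest rain_mm:
  cond  rain_mm
3  fog       98
0  sun      105
The max of column 'rain_mm' is 105.

105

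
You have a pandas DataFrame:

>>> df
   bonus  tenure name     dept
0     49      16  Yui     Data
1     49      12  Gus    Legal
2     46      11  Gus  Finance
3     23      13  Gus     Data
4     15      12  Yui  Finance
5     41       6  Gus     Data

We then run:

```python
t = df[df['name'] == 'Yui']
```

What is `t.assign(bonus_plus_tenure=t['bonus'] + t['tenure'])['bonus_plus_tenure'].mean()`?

filter rows where name == 'Yui':
   bonus  tenure name     dept
0     49      16  Yui     Data
4     15      12  Yui  Finance
add column bonus_plus_tenure = t['bonus'] + t['tenure']:
   bonus  tenure name     dept  bonus_plus_tenure
0     49      16  Yui     Data                 65
4     15      12  Yui  Finance                 27

46.0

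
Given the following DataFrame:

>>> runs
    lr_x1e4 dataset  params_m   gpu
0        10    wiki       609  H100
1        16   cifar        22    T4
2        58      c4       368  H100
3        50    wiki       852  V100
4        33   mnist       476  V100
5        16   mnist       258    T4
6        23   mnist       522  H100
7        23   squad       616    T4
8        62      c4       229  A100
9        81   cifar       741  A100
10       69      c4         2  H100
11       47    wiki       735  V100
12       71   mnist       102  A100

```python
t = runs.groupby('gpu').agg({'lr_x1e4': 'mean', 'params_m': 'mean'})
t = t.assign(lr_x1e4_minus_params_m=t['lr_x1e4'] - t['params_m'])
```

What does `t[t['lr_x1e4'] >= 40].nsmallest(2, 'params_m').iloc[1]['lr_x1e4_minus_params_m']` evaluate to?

-335.25

group by gpu: mean(lr_x1e4), mean(params_m):
        lr_x1e4    params_m
gpu                        
A100  71.333333  357.333333
H100  40.000000  375.250000
T4    18.333333  298.666667
V100  43.333333  687.666667
add column lr_x1e4_minus_params_m = t['lr_x1e4'] - t['params_m']:
        lr_x1e4    params_m  lr_x1e4_minus_params_m
gpu                                                
A100  71.333333  357.333333             -286.000000
H100  40.000000  375.250000             -335.250000
T4    18.333333  298.666667             -280.333333
V100  43.333333  687.666667             -644.333333
filter rows where lr_x1e4 >= 40:
        lr_x1e4    params_m  lr_x1e4_minus_params_m
gpu                                                
A100  71.333333  357.333333             -286.000000
H100  40.000000  375.250000             -335.250000
V100  43.333333  687.666667             -644.333333
take 2 rows with smallest params_m:
        lr_x1e4    params_m  lr_x1e4_minus_params_m
gpu                                                
A100  71.333333  357.333333                 -286.00
H100  40.000000  375.250000                 -335.25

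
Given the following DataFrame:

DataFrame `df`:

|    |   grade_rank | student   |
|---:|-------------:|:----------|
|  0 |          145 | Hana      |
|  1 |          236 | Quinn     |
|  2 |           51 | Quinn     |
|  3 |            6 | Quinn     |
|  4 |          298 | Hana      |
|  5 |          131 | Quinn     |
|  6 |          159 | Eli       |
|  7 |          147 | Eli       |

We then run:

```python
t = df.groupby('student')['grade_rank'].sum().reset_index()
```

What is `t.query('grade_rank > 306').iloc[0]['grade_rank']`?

group by student, sum of grade_rank:
student
Eli      306
Hana     443
Quinn    424
Name: grade_rank, dtype: int64
reset_index():
  student  grade_rank
0     Eli         306
1    Hana         443
2   Quinn         424
filter rows where grade_rank > 306:
  student  grade_rank
1    Hana         443
2   Quinn         424
Reading off the value at position 0, column 'grade_rank', we get 443.

443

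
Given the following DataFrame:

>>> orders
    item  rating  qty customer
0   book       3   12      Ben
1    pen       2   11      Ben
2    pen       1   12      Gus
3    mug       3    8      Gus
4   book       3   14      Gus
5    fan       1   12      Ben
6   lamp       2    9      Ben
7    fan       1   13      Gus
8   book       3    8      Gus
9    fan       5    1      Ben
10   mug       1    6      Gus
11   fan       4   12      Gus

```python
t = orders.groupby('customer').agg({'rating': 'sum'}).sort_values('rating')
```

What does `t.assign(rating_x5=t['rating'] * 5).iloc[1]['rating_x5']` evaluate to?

80

group by customer, sum of rating:
          rating
customer        
Ben           13
Gus           16
sort by rating:
          rating
customer        
Ben           13
Gus           16
add column rating_x5 = t['rating'] * 5:
          rating  rating_x5
customer                   
Ben           13         65
Gus           16         80
Reading off the value at position 1, column 'rating_x5', we get 80.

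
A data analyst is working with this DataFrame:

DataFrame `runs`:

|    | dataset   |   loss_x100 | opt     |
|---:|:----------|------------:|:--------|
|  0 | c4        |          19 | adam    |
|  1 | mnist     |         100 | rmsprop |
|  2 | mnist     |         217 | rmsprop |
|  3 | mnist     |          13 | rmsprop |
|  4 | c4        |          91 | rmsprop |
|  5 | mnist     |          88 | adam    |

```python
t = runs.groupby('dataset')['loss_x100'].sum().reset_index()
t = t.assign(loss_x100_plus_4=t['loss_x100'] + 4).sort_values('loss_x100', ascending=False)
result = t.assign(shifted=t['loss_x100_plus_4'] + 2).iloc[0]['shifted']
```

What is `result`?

424

group by dataset, sum of loss_x100:
dataset
c4       110
mnist    418
Name: loss_x100, dtype: int64
reset_index():
  dataset  loss_x100
0      c4        110
1   mnist        418
add column loss_x100_plus_4 = t['loss_x100'] + 4:
  dataset  loss_x100  loss_x100_plus_4
0      c4        110               114
1   mnist        418               422
sort by loss_x100 descending:
  dataset  loss_x100  loss_x100_plus_4
1   mnist        418               422
0      c4        110               114
add column shifted = t['loss_x100_plus_4'] + 2:
  dataset  loss_x100  loss_x100_plus_4  shifted
1   mnist        418               422      424
0      c4        110               114      116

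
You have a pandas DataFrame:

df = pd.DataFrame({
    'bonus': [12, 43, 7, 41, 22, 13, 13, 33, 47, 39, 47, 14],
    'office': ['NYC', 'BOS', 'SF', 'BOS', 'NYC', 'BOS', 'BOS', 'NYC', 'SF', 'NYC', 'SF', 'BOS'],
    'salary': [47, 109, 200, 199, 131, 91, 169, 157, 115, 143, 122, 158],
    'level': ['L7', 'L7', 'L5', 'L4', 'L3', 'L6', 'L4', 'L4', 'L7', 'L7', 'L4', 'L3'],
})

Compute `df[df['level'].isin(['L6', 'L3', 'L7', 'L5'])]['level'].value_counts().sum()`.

filter rows where level in ['L6', 'L3', 'L7', 'L5']:
    bonus office  salary level
0      12    NYC      47    L7
1      43    BOS     109    L7
2       7     SF     200    L5
4      22    NYC     131    L3
5      13    BOS      91    L6
8      47     SF     115    L7
9      39    NYC     143    L7
11     14    BOS     158    L3
value_counts of level:
level
L7    4
L3    2
L5    1
L6    1
Name: count, dtype: int64

8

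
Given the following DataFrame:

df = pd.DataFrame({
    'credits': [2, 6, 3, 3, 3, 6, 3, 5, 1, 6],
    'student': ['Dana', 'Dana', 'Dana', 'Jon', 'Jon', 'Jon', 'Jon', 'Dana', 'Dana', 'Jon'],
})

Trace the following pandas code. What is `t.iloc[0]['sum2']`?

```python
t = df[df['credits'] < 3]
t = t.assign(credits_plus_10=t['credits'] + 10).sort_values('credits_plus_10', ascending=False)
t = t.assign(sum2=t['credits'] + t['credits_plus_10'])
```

14

filter rows where credits < 3:
   credits student
0        2    Dana
8        1    Dana
add column credits_plus_10 = t['credits'] + 10:
   credits student  credits_plus_10
0        2    Dana               12
8        1    Dana               11
sort by credits_plus_10 descending:
   credits student  credits_plus_10
0        2    Dana               12
8        1    Dana               11
add column sum2 = t['credits'] + t['credits_plus_10']:
   credits student  credits_plus_10  sum2
0        2    Dana               12    14
8        1    Dana               11    12
So iloc[0]['sum2'] = 14.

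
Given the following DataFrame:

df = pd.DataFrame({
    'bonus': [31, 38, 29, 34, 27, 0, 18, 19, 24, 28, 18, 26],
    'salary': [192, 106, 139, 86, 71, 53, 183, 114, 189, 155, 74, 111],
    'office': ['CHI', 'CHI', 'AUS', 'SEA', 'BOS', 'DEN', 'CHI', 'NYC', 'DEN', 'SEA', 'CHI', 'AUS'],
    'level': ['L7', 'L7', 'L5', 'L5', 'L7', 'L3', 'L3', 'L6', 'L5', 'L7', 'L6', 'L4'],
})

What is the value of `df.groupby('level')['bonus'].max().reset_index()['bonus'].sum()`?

group by level, max of bonus:
level
L3    18
L4    26
L5    34
L6    19
L7    38
Name: bonus, dtype: int64
reset_index():
  level  bonus
0    L3     18
1    L4     26
2    L5     34
3    L6     19
4    L7     38
Hence 135.

135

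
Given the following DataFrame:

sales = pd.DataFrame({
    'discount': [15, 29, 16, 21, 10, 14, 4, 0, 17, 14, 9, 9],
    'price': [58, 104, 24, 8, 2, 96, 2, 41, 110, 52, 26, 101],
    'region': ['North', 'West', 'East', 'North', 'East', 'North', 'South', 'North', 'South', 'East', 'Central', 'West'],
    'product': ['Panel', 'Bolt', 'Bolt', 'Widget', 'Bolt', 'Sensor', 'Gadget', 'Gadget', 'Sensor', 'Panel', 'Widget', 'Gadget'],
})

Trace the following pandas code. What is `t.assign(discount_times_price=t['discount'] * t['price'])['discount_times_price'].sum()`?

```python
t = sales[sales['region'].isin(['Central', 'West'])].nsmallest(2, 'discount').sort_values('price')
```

1143

filter rows where region in ['Central', 'West']:
    discount  price   region product
1         29    104     West    Bolt
10         9     26  Central  Widget
11         9    101     West  Gadget
take 2 rows with smallest discount:
    discount  price   region product
10         9     26  Central  Widget
11         9    101     West  Gadget
sort by price:
    discount  price   region product
10         9     26  Central  Widget
11         9    101     West  Gadget
add column discount_times_price = t['discount'] * t['price']:
    discount  price   region product  discount_times_price
10         9     26  Central  Widget                   234
11         9    101     West  Gadget                   909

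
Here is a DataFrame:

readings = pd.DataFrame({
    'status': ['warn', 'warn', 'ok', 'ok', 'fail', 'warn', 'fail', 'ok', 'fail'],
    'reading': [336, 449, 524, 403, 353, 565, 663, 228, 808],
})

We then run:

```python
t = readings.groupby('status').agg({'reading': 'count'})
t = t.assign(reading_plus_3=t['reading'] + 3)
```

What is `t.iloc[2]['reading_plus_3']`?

6

group by status, count of reading:
        reading
status         
fail          3
ok            3
warn          3
add column reading_plus_3 = t['reading'] + 3:
        reading  reading_plus_3
status                         
fail          3               6
ok            3               6
warn          3               6
So iloc[2]['reading_plus_3'] = 6.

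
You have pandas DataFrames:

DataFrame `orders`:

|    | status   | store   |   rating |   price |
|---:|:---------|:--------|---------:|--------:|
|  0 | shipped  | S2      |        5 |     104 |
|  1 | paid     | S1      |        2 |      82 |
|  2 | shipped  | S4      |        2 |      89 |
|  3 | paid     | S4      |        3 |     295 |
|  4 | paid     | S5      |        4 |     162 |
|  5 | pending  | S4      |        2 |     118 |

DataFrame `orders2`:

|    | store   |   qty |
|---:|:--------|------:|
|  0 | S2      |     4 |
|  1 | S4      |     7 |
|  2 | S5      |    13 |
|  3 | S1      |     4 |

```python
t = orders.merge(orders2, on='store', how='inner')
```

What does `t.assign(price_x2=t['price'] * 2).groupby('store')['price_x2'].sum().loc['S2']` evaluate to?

merge on 'store' (how='inner') → 6 rows:
    status store  rating  price  qty
0  shipped    S2       5    104    4
1     paid    S1       2     82    4
2  shipped    S4       2     89    7
3     paid    S4       3    295    7
4     paid    S5       4    162   13
5  pending    S4       2    118    7
add column price_x2 = t['price'] * 2:
    status store  rating  price  qty  price_x2
0  shipped    S2       5    104    4       208
1     paid    S1       2     82    4       164
2  shipped    S4       2     89    7       178
3     paid    S4       3    295    7       590
4     paid    S5       4    162   13       324
5  pending    S4       2    118    7       236
group by store, sum of price_x2:
store
S1     164
S2     208
S4    1004
S5     324
Name: price_x2, dtype: int64
So loc['S2'] = 208.

208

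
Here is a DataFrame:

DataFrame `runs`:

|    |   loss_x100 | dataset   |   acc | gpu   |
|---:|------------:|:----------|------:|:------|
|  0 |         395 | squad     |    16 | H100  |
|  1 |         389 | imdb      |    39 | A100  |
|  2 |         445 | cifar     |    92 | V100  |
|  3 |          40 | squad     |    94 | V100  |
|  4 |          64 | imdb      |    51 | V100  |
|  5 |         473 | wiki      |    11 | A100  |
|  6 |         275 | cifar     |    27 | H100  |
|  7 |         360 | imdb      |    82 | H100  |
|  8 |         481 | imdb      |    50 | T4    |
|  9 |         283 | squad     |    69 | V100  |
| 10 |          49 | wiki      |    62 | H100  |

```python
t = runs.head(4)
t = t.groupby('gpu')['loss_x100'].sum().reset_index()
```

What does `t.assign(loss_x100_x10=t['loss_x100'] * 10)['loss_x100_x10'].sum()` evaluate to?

take first 4 rows:
   loss_x100 dataset  acc   gpu
0        395   squad   16  H100
1        389    imdb   39  A100
2        445   cifar   92  V100
3         40   squad   94  V100
group by gpu, sum of loss_x100:
gpu
A100    389
H100    395
V100    485
Name: loss_x100, dtype: int64
reset_index():
    gpu  loss_x100
0  A100        389
1  H100        395
2  V100        485
add column loss_x100_x10 = t['loss_x100'] * 10:
    gpu  loss_x100  loss_x100_x10
0  A100        389           3890
1  H100        395           3950
2  V100        485           4850
Then the sum of column 'loss_x100_x10': 12690

12690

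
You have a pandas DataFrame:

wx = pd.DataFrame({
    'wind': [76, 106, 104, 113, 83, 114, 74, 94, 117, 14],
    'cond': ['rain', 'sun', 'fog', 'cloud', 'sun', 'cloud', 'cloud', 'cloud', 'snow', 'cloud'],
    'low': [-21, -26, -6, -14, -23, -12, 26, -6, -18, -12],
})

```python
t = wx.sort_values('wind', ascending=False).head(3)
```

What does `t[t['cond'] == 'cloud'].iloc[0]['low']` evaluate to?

-12

sort by wind descending:
   wind   cond  low
8   117   snow  -18
5   114  cloud  -12
3   113  cloud  -14
1   106    sun  -26
2   104    fog   -6
7    94  cloud   -6
4    83    sun  -23
0    76   rain  -21
6    74  cloud   26
9    14  cloud  -12
take first 3 rows:
   wind   cond  low
8   117   snow  -18
5   114  cloud  -12
3   113  cloud  -14
filter rows where cond == 'cloud':
   wind   cond  low
5   114  cloud  -12
3   113  cloud  -14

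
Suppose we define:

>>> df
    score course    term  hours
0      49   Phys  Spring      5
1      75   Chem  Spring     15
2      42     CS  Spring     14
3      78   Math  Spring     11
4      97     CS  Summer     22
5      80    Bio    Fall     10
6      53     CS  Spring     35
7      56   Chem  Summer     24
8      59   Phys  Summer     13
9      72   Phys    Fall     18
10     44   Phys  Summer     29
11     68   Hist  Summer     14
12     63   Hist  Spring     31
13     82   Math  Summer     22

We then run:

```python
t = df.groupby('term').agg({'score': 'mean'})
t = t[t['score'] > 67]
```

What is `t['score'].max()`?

group by term, mean of score:
            score
term             
Fall    76.000000
Spring  60.000000
Summer  67.666667
filter rows where score > 67:
            score
term             
Fall    76.000000
Summer  67.666667
Then the max of column 'score': 76.0

76.0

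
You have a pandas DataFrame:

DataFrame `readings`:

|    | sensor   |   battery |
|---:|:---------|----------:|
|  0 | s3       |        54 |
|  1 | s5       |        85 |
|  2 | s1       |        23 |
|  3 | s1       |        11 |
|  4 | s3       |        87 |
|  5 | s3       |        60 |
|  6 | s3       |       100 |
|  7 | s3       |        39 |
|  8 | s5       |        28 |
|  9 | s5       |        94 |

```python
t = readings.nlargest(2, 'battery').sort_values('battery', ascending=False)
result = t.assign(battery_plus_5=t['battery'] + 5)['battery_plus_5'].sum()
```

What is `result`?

take 2 rows with largest battery:
  sensor  battery
6     s3      100
9     s5       94
sort by battery descending:
  sensor  battery
6     s3      100
9     s5       94
add column battery_plus_5 = t['battery'] + 5:
  sensor  battery  battery_plus_5
6     s3      100             105
9     s5       94              99
Reading off the sum of column 'battery_plus_5', we get 204.

204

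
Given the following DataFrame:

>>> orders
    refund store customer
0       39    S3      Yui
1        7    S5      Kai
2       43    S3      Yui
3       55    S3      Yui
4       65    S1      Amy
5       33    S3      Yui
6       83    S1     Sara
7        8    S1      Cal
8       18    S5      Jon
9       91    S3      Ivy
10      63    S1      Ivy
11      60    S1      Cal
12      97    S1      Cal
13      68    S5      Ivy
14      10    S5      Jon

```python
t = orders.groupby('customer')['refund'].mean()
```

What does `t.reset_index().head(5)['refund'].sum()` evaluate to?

group by customer, mean of refund:
customer
Amy     65.0
Cal     55.0
Ivy     74.0
Jon     14.0
Kai      7.0
Sara    83.0
Yui     42.5
Name: refund, dtype: float64
reset_index():
  customer  refund
0      Amy    65.0
1      Cal    55.0
2      Ivy    74.0
3      Jon    14.0
4      Kai     7.0
5     Sara    83.0
6      Yui    42.5
take first 5 rows:
  customer  refund
0      Amy    65.0
1      Cal    55.0
2      Ivy    74.0
3      Jon    14.0
4      Kai     7.0

215.0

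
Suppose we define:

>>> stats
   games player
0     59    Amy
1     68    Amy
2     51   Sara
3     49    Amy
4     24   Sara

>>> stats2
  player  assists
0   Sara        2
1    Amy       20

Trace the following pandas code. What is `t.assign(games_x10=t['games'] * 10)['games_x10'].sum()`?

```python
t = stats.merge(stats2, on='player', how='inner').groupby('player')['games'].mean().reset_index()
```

merge on 'player' (how='inner') → 5 rows:
   games player  assists
0     59    Amy       20
1     68    Amy       20
2     51   Sara        2
3     49    Amy       20
4     24   Sara        2
group by player, mean of games:
player
Amy     58.666667
Sara    37.500000
Name: games, dtype: float64
reset_index():
  player      games
0    Amy  58.666667
1   Sara  37.500000
add column games_x10 = t['games'] * 10:
  player      games   games_x10
0    Amy  58.666667  586.666667
1   Sara  37.500000  375.000000
Reading off the sum of column 'games_x10', we get 961.666666667.

961.666666667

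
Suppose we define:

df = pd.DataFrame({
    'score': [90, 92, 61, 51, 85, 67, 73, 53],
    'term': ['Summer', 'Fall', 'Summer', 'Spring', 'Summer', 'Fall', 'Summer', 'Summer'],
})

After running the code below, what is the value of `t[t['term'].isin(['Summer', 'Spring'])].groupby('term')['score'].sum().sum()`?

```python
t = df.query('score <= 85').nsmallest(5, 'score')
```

filter rows where score <= 85:
   score    term
2     61  Summer
3     51  Spring
4     85  Summer
5     67    Fall
6     73  Summer
7     53  Summer
take 5 rows with smallest score:
   score    term
3     51  Spring
7     53  Summer
2     61  Summer
5     67    Fall
6     73  Summer
filter rows where term in ['Summer', 'Spring']:
   score    term
3     51  Spring
7     53  Summer
2     61  Summer
6     73  Summer
group by term, sum of score:
term
Spring     51
Summer    187
Name: score, dtype: int64
Finally, sum of the resulting series = 238.

238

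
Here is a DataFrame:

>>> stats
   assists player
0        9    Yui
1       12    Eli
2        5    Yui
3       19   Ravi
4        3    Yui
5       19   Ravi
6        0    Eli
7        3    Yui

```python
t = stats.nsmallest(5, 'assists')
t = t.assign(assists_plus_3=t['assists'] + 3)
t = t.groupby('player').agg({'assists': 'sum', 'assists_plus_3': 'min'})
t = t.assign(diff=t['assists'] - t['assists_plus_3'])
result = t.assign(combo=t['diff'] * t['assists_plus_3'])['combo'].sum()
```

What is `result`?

take 5 rows with smallest assists:
   assists player
6        0    Eli
4        3    Yui
7        3    Yui
2        5    Yui
0        9    Yui
add column assists_plus_3 = t['assists'] + 3:
   assists player  assists_plus_3
6        0    Eli               3
4        3    Yui               6
7        3    Yui               6
2        5    Yui               8
0        9    Yui              12
group by player: sum(assists), min(assists_plus_3):
        assists  assists_plus_3
player                         
Eli           0               3
Yui          20               6
add column diff = t['assists'] - t['assists_plus_3']:
        assists  assists_plus_3  diff
player                               
Eli           0               3    -3
Yui          20               6    14
add column combo = t['diff'] * t['assists_plus_3']:
        assists  assists_plus_3  diff  combo
player                                      
Eli           0               3    -3     -9
Yui          20               6    14     84

75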